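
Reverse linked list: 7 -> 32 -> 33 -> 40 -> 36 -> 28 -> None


Step 1: curr=7, set curr.next=prev(None) | reversed so far: 7
Step 2: curr=32, set curr.next=prev(7) | reversed so far: 32 -> 7
Step 3: curr=33, set curr.next=prev(32) | reversed so far: 33 -> 32 -> 7
Step 4: curr=40, set curr.next=prev(33) | reversed so far: 40 -> 33 -> 32 -> 7
Step 5: curr=36, set curr.next=prev(40) | reversed so far: 36 -> 40 -> 33 -> 32 -> 7
Step 6: curr=28, set curr.next=prev(36) | reversed so far: 28 -> 36 -> 40 -> 33 -> 32 -> 7

28 -> 36 -> 40 -> 33 -> 32 -> 7 -> None


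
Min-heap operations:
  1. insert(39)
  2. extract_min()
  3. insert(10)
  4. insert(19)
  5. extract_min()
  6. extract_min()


insert(39) -> [39]
extract_min()->39, []
insert(10) -> [10]
insert(19) -> [10, 19]
extract_min()->10, [19]
extract_min()->19, []

Final heap: []


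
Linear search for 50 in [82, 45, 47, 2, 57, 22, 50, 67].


i=0: 82!=50
i=1: 45!=50
i=2: 47!=50
i=3: 2!=50
i=4: 57!=50
i=5: 22!=50
i=6: 50==50 found!

Found at 6, 7 comps


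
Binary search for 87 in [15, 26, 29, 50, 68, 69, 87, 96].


Step 1: lo=0, hi=7, mid=3, val=50
Step 2: lo=4, hi=7, mid=5, val=69
Step 3: lo=6, hi=7, mid=6, val=87

Found at index 6


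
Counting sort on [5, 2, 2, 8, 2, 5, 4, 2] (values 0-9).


Input: [5, 2, 2, 8, 2, 5, 4, 2]
Counts: [0, 0, 4, 0, 1, 2, 0, 0, 1, 0]

Sorted: [2, 2, 2, 2, 4, 5, 5, 8]


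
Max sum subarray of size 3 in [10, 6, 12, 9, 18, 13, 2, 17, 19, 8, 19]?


[0:3]: 28
[1:4]: 27
[2:5]: 39
[3:6]: 40
[4:7]: 33
[5:8]: 32
[6:9]: 38
[7:10]: 44
[8:11]: 46

Max: 46 at [8:11]


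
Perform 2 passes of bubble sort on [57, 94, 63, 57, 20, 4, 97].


Initial: [57, 94, 63, 57, 20, 4, 97]
Pass 1: [57, 63, 57, 20, 4, 94, 97] (4 swaps)
Pass 2: [57, 57, 20, 4, 63, 94, 97] (3 swaps)

After 2 passes: [57, 57, 20, 4, 63, 94, 97]


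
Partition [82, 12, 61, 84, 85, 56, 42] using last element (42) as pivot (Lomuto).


Pivot: 42
  12 <= 42: swap -> [12, 82, 61, 84, 85, 56, 42]
Place pivot at 1: [12, 42, 61, 84, 85, 56, 82]

Partitioned: [12, 42, 61, 84, 85, 56, 82]


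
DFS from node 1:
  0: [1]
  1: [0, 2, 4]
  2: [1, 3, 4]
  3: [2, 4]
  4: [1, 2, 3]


Visit 1, push [4, 2, 0]
Visit 0, push []
Visit 2, push [4, 3]
Visit 3, push [4]
Visit 4, push []

DFS order: [1, 0, 2, 3, 4]


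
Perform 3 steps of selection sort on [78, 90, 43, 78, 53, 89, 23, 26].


Initial: [78, 90, 43, 78, 53, 89, 23, 26]
Step 1: min=23 at 6
  Swap: [23, 90, 43, 78, 53, 89, 78, 26]
Step 2: min=26 at 7
  Swap: [23, 26, 43, 78, 53, 89, 78, 90]
Step 3: min=43 at 2
  Swap: [23, 26, 43, 78, 53, 89, 78, 90]

After 3 steps: [23, 26, 43, 78, 53, 89, 78, 90]


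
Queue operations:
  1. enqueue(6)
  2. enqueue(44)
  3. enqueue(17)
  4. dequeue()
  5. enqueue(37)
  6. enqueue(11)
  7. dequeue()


enqueue(6) -> [6]
enqueue(44) -> [6, 44]
enqueue(17) -> [6, 44, 17]
dequeue()->6, [44, 17]
enqueue(37) -> [44, 17, 37]
enqueue(11) -> [44, 17, 37, 11]
dequeue()->44, [17, 37, 11]

Final queue: [17, 37, 11]


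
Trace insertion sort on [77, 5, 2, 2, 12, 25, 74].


Initial: [77, 5, 2, 2, 12, 25, 74]
Insert 5: [5, 77, 2, 2, 12, 25, 74]
Insert 2: [2, 5, 77, 2, 12, 25, 74]
Insert 2: [2, 2, 5, 77, 12, 25, 74]
Insert 12: [2, 2, 5, 12, 77, 25, 74]
Insert 25: [2, 2, 5, 12, 25, 77, 74]
Insert 74: [2, 2, 5, 12, 25, 74, 77]

Sorted: [2, 2, 5, 12, 25, 74, 77]


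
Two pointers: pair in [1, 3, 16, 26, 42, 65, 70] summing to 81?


lo=0(1)+hi=6(70)=71
lo=1(3)+hi=6(70)=73
lo=2(16)+hi=6(70)=86
lo=2(16)+hi=5(65)=81

Yes: 16+65=81


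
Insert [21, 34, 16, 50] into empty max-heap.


Insert 21: [21]
Insert 34: [34, 21]
Insert 16: [34, 21, 16]
Insert 50: [50, 34, 16, 21]

Final heap: [50, 34, 16, 21]


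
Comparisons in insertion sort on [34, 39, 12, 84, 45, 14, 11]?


Algorithm: insertion sort
Input: [34, 39, 12, 84, 45, 14, 11]
Sorted: [11, 12, 14, 34, 39, 45, 84]

17


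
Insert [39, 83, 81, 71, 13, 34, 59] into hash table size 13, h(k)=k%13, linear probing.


Insert 39: h=0 -> slot 0
Insert 83: h=5 -> slot 5
Insert 81: h=3 -> slot 3
Insert 71: h=6 -> slot 6
Insert 13: h=0, 1 probes -> slot 1
Insert 34: h=8 -> slot 8
Insert 59: h=7 -> slot 7

Table: [39, 13, None, 81, None, 83, 71, 59, 34, None, None, None, None]


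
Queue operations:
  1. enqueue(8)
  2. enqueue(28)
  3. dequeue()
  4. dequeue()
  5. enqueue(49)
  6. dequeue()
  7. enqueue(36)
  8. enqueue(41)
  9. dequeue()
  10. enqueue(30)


enqueue(8) -> [8]
enqueue(28) -> [8, 28]
dequeue()->8, [28]
dequeue()->28, []
enqueue(49) -> [49]
dequeue()->49, []
enqueue(36) -> [36]
enqueue(41) -> [36, 41]
dequeue()->36, [41]
enqueue(30) -> [41, 30]

Final queue: [41, 30]


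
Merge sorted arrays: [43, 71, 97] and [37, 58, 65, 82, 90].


Take 37 from B
Take 43 from A
Take 58 from B
Take 65 from B
Take 71 from A
Take 82 from B
Take 90 from B

Merged: [37, 43, 58, 65, 71, 82, 90, 97]


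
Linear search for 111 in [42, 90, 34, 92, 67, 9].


i=0: 42!=111
i=1: 90!=111
i=2: 34!=111
i=3: 92!=111
i=4: 67!=111
i=5: 9!=111

Not found, 6 comps


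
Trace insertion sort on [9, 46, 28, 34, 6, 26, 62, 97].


Initial: [9, 46, 28, 34, 6, 26, 62, 97]
Insert 46: [9, 46, 28, 34, 6, 26, 62, 97]
Insert 28: [9, 28, 46, 34, 6, 26, 62, 97]
Insert 34: [9, 28, 34, 46, 6, 26, 62, 97]
Insert 6: [6, 9, 28, 34, 46, 26, 62, 97]
Insert 26: [6, 9, 26, 28, 34, 46, 62, 97]
Insert 62: [6, 9, 26, 28, 34, 46, 62, 97]
Insert 97: [6, 9, 26, 28, 34, 46, 62, 97]

Sorted: [6, 9, 26, 28, 34, 46, 62, 97]


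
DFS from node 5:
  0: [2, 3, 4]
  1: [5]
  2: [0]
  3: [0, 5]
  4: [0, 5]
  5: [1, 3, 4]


Visit 5, push [4, 3, 1]
Visit 1, push []
Visit 3, push [0]
Visit 0, push [4, 2]
Visit 2, push []
Visit 4, push []

DFS order: [5, 1, 3, 0, 2, 4]


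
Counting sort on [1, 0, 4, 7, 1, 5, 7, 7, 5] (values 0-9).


Input: [1, 0, 4, 7, 1, 5, 7, 7, 5]
Counts: [1, 2, 0, 0, 1, 2, 0, 3, 0, 0]

Sorted: [0, 1, 1, 4, 5, 5, 7, 7, 7]


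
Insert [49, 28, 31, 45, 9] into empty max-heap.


Insert 49: [49]
Insert 28: [49, 28]
Insert 31: [49, 28, 31]
Insert 45: [49, 45, 31, 28]
Insert 9: [49, 45, 31, 28, 9]

Final heap: [49, 45, 31, 28, 9]


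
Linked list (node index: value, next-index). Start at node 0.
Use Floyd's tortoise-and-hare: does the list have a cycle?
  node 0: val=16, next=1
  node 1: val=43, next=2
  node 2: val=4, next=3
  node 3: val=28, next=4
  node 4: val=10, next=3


Floyd's tortoise (slow, +1) and hare (fast, +2):
  init: slow=0, fast=0
  step 1: slow=1, fast=2
  step 2: slow=2, fast=4
  step 3: slow=3, fast=4
  step 4: slow=4, fast=4
  slow == fast at node 4: cycle detected

Cycle: yes


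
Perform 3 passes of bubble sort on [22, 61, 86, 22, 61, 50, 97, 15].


Initial: [22, 61, 86, 22, 61, 50, 97, 15]
Pass 1: [22, 61, 22, 61, 50, 86, 15, 97] (4 swaps)
Pass 2: [22, 22, 61, 50, 61, 15, 86, 97] (3 swaps)
Pass 3: [22, 22, 50, 61, 15, 61, 86, 97] (2 swaps)

After 3 passes: [22, 22, 50, 61, 15, 61, 86, 97]


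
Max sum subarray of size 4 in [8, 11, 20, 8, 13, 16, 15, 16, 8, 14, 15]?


[0:4]: 47
[1:5]: 52
[2:6]: 57
[3:7]: 52
[4:8]: 60
[5:9]: 55
[6:10]: 53
[7:11]: 53

Max: 60 at [4:8]


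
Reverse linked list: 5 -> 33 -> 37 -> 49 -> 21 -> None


Step 1: curr=5, set curr.next=prev(None) | reversed so far: 5
Step 2: curr=33, set curr.next=prev(5) | reversed so far: 33 -> 5
Step 3: curr=37, set curr.next=prev(33) | reversed so far: 37 -> 33 -> 5
Step 4: curr=49, set curr.next=prev(37) | reversed so far: 49 -> 37 -> 33 -> 5
Step 5: curr=21, set curr.next=prev(49) | reversed so far: 21 -> 49 -> 37 -> 33 -> 5

21 -> 49 -> 37 -> 33 -> 5 -> None


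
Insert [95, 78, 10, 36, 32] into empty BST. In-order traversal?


Insert 95: root
Insert 78: L from 95
Insert 10: L from 95 -> L from 78
Insert 36: L from 95 -> L from 78 -> R from 10
Insert 32: L from 95 -> L from 78 -> R from 10 -> L from 36

In-order: [10, 32, 36, 78, 95]


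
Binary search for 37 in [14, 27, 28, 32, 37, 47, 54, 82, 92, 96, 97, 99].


Step 1: lo=0, hi=11, mid=5, val=47
Step 2: lo=0, hi=4, mid=2, val=28
Step 3: lo=3, hi=4, mid=3, val=32
Step 4: lo=4, hi=4, mid=4, val=37

Found at index 4


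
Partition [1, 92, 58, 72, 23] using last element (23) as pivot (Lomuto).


Pivot: 23
  1 <= 23: advance i (no swap)
Place pivot at 1: [1, 23, 58, 72, 92]

Partitioned: [1, 23, 58, 72, 92]


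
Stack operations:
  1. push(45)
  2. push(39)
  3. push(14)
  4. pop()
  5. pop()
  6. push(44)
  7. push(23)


push(45) -> [45]
push(39) -> [45, 39]
push(14) -> [45, 39, 14]
pop()->14, [45, 39]
pop()->39, [45]
push(44) -> [45, 44]
push(23) -> [45, 44, 23]

Final stack: [45, 44, 23]


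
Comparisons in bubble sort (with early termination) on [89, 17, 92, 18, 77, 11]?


Algorithm: bubble sort (with early termination)
Input: [89, 17, 92, 18, 77, 11]
Sorted: [11, 17, 18, 77, 89, 92]

15


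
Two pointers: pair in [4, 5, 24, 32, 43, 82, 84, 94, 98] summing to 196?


lo=0(4)+hi=8(98)=102
lo=1(5)+hi=8(98)=103
lo=2(24)+hi=8(98)=122
lo=3(32)+hi=8(98)=130
lo=4(43)+hi=8(98)=141
lo=5(82)+hi=8(98)=180
lo=6(84)+hi=8(98)=182
lo=7(94)+hi=8(98)=192

No pair found


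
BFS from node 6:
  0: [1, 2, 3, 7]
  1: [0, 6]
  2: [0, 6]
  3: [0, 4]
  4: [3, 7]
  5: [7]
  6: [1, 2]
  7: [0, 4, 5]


Visit 6, enqueue [1, 2]
Visit 1, enqueue [0]
Visit 2, enqueue []
Visit 0, enqueue [3, 7]
Visit 3, enqueue [4]
Visit 7, enqueue [5]
Visit 4, enqueue []
Visit 5, enqueue []

BFS order: [6, 1, 2, 0, 3, 7, 4, 5]


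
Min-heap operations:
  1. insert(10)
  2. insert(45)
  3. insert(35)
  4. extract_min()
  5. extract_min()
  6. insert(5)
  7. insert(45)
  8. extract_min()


insert(10) -> [10]
insert(45) -> [10, 45]
insert(35) -> [10, 45, 35]
extract_min()->10, [35, 45]
extract_min()->35, [45]
insert(5) -> [5, 45]
insert(45) -> [5, 45, 45]
extract_min()->5, [45, 45]

Final heap: [45, 45]


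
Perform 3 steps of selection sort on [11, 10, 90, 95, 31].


Initial: [11, 10, 90, 95, 31]
Step 1: min=10 at 1
  Swap: [10, 11, 90, 95, 31]
Step 2: min=11 at 1
  Swap: [10, 11, 90, 95, 31]
Step 3: min=31 at 4
  Swap: [10, 11, 31, 95, 90]

After 3 steps: [10, 11, 31, 95, 90]


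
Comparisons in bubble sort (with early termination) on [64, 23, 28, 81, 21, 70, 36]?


Algorithm: bubble sort (with early termination)
Input: [64, 23, 28, 81, 21, 70, 36]
Sorted: [21, 23, 28, 36, 64, 70, 81]

20


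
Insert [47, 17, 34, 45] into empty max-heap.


Insert 47: [47]
Insert 17: [47, 17]
Insert 34: [47, 17, 34]
Insert 45: [47, 45, 34, 17]

Final heap: [47, 45, 34, 17]


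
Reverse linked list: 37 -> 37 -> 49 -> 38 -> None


Step 1: curr=37, set curr.next=prev(None) | reversed so far: 37
Step 2: curr=37, set curr.next=prev(37) | reversed so far: 37 -> 37
Step 3: curr=49, set curr.next=prev(37) | reversed so far: 49 -> 37 -> 37
Step 4: curr=38, set curr.next=prev(49) | reversed so far: 38 -> 49 -> 37 -> 37

38 -> 49 -> 37 -> 37 -> None


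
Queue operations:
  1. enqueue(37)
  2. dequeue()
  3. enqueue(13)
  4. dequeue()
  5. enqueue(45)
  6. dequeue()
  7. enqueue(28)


enqueue(37) -> [37]
dequeue()->37, []
enqueue(13) -> [13]
dequeue()->13, []
enqueue(45) -> [45]
dequeue()->45, []
enqueue(28) -> [28]

Final queue: [28]


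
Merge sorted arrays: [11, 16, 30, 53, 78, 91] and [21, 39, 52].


Take 11 from A
Take 16 from A
Take 21 from B
Take 30 from A
Take 39 from B
Take 52 from B

Merged: [11, 16, 21, 30, 39, 52, 53, 78, 91]


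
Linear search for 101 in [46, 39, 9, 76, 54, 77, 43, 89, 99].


i=0: 46!=101
i=1: 39!=101
i=2: 9!=101
i=3: 76!=101
i=4: 54!=101
i=5: 77!=101
i=6: 43!=101
i=7: 89!=101
i=8: 99!=101

Not found, 9 comps


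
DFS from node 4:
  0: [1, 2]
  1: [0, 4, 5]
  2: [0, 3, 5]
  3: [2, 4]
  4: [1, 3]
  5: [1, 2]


Visit 4, push [3, 1]
Visit 1, push [5, 0]
Visit 0, push [2]
Visit 2, push [5, 3]
Visit 3, push []
Visit 5, push []

DFS order: [4, 1, 0, 2, 3, 5]


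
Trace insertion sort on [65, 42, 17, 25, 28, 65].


Initial: [65, 42, 17, 25, 28, 65]
Insert 42: [42, 65, 17, 25, 28, 65]
Insert 17: [17, 42, 65, 25, 28, 65]
Insert 25: [17, 25, 42, 65, 28, 65]
Insert 28: [17, 25, 28, 42, 65, 65]
Insert 65: [17, 25, 28, 42, 65, 65]

Sorted: [17, 25, 28, 42, 65, 65]


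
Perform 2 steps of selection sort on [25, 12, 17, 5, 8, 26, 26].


Initial: [25, 12, 17, 5, 8, 26, 26]
Step 1: min=5 at 3
  Swap: [5, 12, 17, 25, 8, 26, 26]
Step 2: min=8 at 4
  Swap: [5, 8, 17, 25, 12, 26, 26]

After 2 steps: [5, 8, 17, 25, 12, 26, 26]


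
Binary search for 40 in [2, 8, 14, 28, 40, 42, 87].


Step 1: lo=0, hi=6, mid=3, val=28
Step 2: lo=4, hi=6, mid=5, val=42
Step 3: lo=4, hi=4, mid=4, val=40

Found at index 4


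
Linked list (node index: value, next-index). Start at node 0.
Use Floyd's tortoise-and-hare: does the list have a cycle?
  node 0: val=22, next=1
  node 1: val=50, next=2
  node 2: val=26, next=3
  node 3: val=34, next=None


Floyd's tortoise (slow, +1) and hare (fast, +2):
  init: slow=0, fast=0
  step 1: slow=1, fast=2
  step 2: fast 2->3->None, no cycle

Cycle: no


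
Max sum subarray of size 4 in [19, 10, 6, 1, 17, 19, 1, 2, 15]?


[0:4]: 36
[1:5]: 34
[2:6]: 43
[3:7]: 38
[4:8]: 39
[5:9]: 37

Max: 43 at [2:6]


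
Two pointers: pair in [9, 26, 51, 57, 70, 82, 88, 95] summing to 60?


lo=0(9)+hi=7(95)=104
lo=0(9)+hi=6(88)=97
lo=0(9)+hi=5(82)=91
lo=0(9)+hi=4(70)=79
lo=0(9)+hi=3(57)=66
lo=0(9)+hi=2(51)=60

Yes: 9+51=60


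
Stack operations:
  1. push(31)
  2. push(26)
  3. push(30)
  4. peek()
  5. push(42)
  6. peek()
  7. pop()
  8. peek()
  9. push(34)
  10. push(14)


push(31) -> [31]
push(26) -> [31, 26]
push(30) -> [31, 26, 30]
peek()->30
push(42) -> [31, 26, 30, 42]
peek()->42
pop()->42, [31, 26, 30]
peek()->30
push(34) -> [31, 26, 30, 34]
push(14) -> [31, 26, 30, 34, 14]

Final stack: [31, 26, 30, 34, 14]


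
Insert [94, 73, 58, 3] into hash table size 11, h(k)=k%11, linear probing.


Insert 94: h=6 -> slot 6
Insert 73: h=7 -> slot 7
Insert 58: h=3 -> slot 3
Insert 3: h=3, 1 probes -> slot 4

Table: [None, None, None, 58, 3, None, 94, 73, None, None, None]


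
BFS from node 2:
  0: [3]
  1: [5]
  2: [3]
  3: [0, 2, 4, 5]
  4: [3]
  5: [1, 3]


Visit 2, enqueue [3]
Visit 3, enqueue [0, 4, 5]
Visit 0, enqueue []
Visit 4, enqueue []
Visit 5, enqueue [1]
Visit 1, enqueue []

BFS order: [2, 3, 0, 4, 5, 1]


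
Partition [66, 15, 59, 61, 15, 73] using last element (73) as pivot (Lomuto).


Pivot: 73
  66 <= 73: advance i (no swap)
  15 <= 73: advance i (no swap)
  59 <= 73: advance i (no swap)
  61 <= 73: advance i (no swap)
  15 <= 73: advance i (no swap)
Place pivot at 5: [66, 15, 59, 61, 15, 73]

Partitioned: [66, 15, 59, 61, 15, 73]


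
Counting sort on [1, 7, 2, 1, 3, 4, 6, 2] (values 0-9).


Input: [1, 7, 2, 1, 3, 4, 6, 2]
Counts: [0, 2, 2, 1, 1, 0, 1, 1, 0, 0]

Sorted: [1, 1, 2, 2, 3, 4, 6, 7]


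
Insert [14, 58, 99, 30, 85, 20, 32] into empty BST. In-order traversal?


Insert 14: root
Insert 58: R from 14
Insert 99: R from 14 -> R from 58
Insert 30: R from 14 -> L from 58
Insert 85: R from 14 -> R from 58 -> L from 99
Insert 20: R from 14 -> L from 58 -> L from 30
Insert 32: R from 14 -> L from 58 -> R from 30

In-order: [14, 20, 30, 32, 58, 85, 99]


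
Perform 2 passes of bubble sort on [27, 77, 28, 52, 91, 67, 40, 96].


Initial: [27, 77, 28, 52, 91, 67, 40, 96]
Pass 1: [27, 28, 52, 77, 67, 40, 91, 96] (4 swaps)
Pass 2: [27, 28, 52, 67, 40, 77, 91, 96] (2 swaps)

After 2 passes: [27, 28, 52, 67, 40, 77, 91, 96]


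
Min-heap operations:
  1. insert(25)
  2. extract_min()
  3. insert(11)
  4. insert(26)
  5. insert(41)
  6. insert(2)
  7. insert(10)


insert(25) -> [25]
extract_min()->25, []
insert(11) -> [11]
insert(26) -> [11, 26]
insert(41) -> [11, 26, 41]
insert(2) -> [2, 11, 41, 26]
insert(10) -> [2, 10, 41, 26, 11]

Final heap: [2, 10, 41, 26, 11]


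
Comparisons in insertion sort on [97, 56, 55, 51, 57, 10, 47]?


Algorithm: insertion sort
Input: [97, 56, 55, 51, 57, 10, 47]
Sorted: [10, 47, 51, 55, 56, 57, 97]

19


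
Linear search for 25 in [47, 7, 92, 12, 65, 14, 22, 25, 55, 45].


i=0: 47!=25
i=1: 7!=25
i=2: 92!=25
i=3: 12!=25
i=4: 65!=25
i=5: 14!=25
i=6: 22!=25
i=7: 25==25 found!

Found at 7, 8 comps


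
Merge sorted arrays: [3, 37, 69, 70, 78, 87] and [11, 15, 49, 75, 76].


Take 3 from A
Take 11 from B
Take 15 from B
Take 37 from A
Take 49 from B
Take 69 from A
Take 70 from A
Take 75 from B
Take 76 from B

Merged: [3, 11, 15, 37, 49, 69, 70, 75, 76, 78, 87]


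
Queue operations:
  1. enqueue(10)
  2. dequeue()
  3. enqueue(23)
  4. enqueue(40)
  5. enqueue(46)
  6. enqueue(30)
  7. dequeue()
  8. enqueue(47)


enqueue(10) -> [10]
dequeue()->10, []
enqueue(23) -> [23]
enqueue(40) -> [23, 40]
enqueue(46) -> [23, 40, 46]
enqueue(30) -> [23, 40, 46, 30]
dequeue()->23, [40, 46, 30]
enqueue(47) -> [40, 46, 30, 47]

Final queue: [40, 46, 30, 47]


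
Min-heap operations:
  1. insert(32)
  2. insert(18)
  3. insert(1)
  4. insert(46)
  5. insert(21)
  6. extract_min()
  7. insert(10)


insert(32) -> [32]
insert(18) -> [18, 32]
insert(1) -> [1, 32, 18]
insert(46) -> [1, 32, 18, 46]
insert(21) -> [1, 21, 18, 46, 32]
extract_min()->1, [18, 21, 32, 46]
insert(10) -> [10, 18, 32, 46, 21]

Final heap: [10, 18, 32, 46, 21]


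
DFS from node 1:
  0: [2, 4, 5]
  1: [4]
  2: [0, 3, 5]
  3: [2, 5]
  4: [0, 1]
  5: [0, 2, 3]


Visit 1, push [4]
Visit 4, push [0]
Visit 0, push [5, 2]
Visit 2, push [5, 3]
Visit 3, push [5]
Visit 5, push []

DFS order: [1, 4, 0, 2, 3, 5]


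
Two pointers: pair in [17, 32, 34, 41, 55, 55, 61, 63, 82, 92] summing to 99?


lo=0(17)+hi=9(92)=109
lo=0(17)+hi=8(82)=99

Yes: 17+82=99


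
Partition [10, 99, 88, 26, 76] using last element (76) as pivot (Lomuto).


Pivot: 76
  10 <= 76: advance i (no swap)
  26 <= 76: swap -> [10, 26, 88, 99, 76]
Place pivot at 2: [10, 26, 76, 99, 88]

Partitioned: [10, 26, 76, 99, 88]


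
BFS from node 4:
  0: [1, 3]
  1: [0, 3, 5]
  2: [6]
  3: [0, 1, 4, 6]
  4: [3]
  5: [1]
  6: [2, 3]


Visit 4, enqueue [3]
Visit 3, enqueue [0, 1, 6]
Visit 0, enqueue []
Visit 1, enqueue [5]
Visit 6, enqueue [2]
Visit 5, enqueue []
Visit 2, enqueue []

BFS order: [4, 3, 0, 1, 6, 5, 2]


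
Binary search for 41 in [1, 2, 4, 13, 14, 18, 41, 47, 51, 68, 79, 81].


Step 1: lo=0, hi=11, mid=5, val=18
Step 2: lo=6, hi=11, mid=8, val=51
Step 3: lo=6, hi=7, mid=6, val=41

Found at index 6


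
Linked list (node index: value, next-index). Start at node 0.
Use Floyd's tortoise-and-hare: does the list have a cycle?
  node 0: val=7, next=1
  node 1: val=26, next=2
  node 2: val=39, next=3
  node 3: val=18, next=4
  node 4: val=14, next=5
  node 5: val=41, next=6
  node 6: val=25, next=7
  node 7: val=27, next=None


Floyd's tortoise (slow, +1) and hare (fast, +2):
  init: slow=0, fast=0
  step 1: slow=1, fast=2
  step 2: slow=2, fast=4
  step 3: slow=3, fast=6
  step 4: fast 6->7->None, no cycle

Cycle: no


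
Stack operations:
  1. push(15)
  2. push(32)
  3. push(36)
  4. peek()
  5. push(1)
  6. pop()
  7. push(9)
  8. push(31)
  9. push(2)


push(15) -> [15]
push(32) -> [15, 32]
push(36) -> [15, 32, 36]
peek()->36
push(1) -> [15, 32, 36, 1]
pop()->1, [15, 32, 36]
push(9) -> [15, 32, 36, 9]
push(31) -> [15, 32, 36, 9, 31]
push(2) -> [15, 32, 36, 9, 31, 2]

Final stack: [15, 32, 36, 9, 31, 2]


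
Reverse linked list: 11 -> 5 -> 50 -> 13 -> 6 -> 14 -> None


Step 1: curr=11, set curr.next=prev(None) | reversed so far: 11
Step 2: curr=5, set curr.next=prev(11) | reversed so far: 5 -> 11
Step 3: curr=50, set curr.next=prev(5) | reversed so far: 50 -> 5 -> 11
Step 4: curr=13, set curr.next=prev(50) | reversed so far: 13 -> 50 -> 5 -> 11
Step 5: curr=6, set curr.next=prev(13) | reversed so far: 6 -> 13 -> 50 -> 5 -> 11
Step 6: curr=14, set curr.next=prev(6) | reversed so far: 14 -> 6 -> 13 -> 50 -> 5 -> 11

14 -> 6 -> 13 -> 50 -> 5 -> 11 -> None


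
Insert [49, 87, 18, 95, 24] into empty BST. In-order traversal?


Insert 49: root
Insert 87: R from 49
Insert 18: L from 49
Insert 95: R from 49 -> R from 87
Insert 24: L from 49 -> R from 18

In-order: [18, 24, 49, 87, 95]


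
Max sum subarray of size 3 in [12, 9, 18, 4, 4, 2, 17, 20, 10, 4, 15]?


[0:3]: 39
[1:4]: 31
[2:5]: 26
[3:6]: 10
[4:7]: 23
[5:8]: 39
[6:9]: 47
[7:10]: 34
[8:11]: 29

Max: 47 at [6:9]


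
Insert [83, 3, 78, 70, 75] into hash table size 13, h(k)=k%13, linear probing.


Insert 83: h=5 -> slot 5
Insert 3: h=3 -> slot 3
Insert 78: h=0 -> slot 0
Insert 70: h=5, 1 probes -> slot 6
Insert 75: h=10 -> slot 10

Table: [78, None, None, 3, None, 83, 70, None, None, None, 75, None, None]


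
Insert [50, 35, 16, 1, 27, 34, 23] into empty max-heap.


Insert 50: [50]
Insert 35: [50, 35]
Insert 16: [50, 35, 16]
Insert 1: [50, 35, 16, 1]
Insert 27: [50, 35, 16, 1, 27]
Insert 34: [50, 35, 34, 1, 27, 16]
Insert 23: [50, 35, 34, 1, 27, 16, 23]

Final heap: [50, 35, 34, 1, 27, 16, 23]


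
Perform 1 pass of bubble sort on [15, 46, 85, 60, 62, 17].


Initial: [15, 46, 85, 60, 62, 17]
Pass 1: [15, 46, 60, 62, 17, 85] (3 swaps)

After 1 pass: [15, 46, 60, 62, 17, 85]


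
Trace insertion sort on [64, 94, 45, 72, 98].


Initial: [64, 94, 45, 72, 98]
Insert 94: [64, 94, 45, 72, 98]
Insert 45: [45, 64, 94, 72, 98]
Insert 72: [45, 64, 72, 94, 98]
Insert 98: [45, 64, 72, 94, 98]

Sorted: [45, 64, 72, 94, 98]


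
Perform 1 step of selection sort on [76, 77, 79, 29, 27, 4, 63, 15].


Initial: [76, 77, 79, 29, 27, 4, 63, 15]
Step 1: min=4 at 5
  Swap: [4, 77, 79, 29, 27, 76, 63, 15]

After 1 step: [4, 77, 79, 29, 27, 76, 63, 15]


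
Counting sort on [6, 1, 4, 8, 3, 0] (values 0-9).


Input: [6, 1, 4, 8, 3, 0]
Counts: [1, 1, 0, 1, 1, 0, 1, 0, 1, 0]

Sorted: [0, 1, 3, 4, 6, 8]


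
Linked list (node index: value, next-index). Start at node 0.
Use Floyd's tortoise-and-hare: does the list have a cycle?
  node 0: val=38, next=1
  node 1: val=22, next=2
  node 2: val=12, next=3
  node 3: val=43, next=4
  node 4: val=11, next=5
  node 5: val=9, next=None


Floyd's tortoise (slow, +1) and hare (fast, +2):
  init: slow=0, fast=0
  step 1: slow=1, fast=2
  step 2: slow=2, fast=4
  step 3: fast 4->5->None, no cycle

Cycle: no


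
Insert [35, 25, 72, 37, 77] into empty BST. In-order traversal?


Insert 35: root
Insert 25: L from 35
Insert 72: R from 35
Insert 37: R from 35 -> L from 72
Insert 77: R from 35 -> R from 72

In-order: [25, 35, 37, 72, 77]


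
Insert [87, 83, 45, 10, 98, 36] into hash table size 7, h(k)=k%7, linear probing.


Insert 87: h=3 -> slot 3
Insert 83: h=6 -> slot 6
Insert 45: h=3, 1 probes -> slot 4
Insert 10: h=3, 2 probes -> slot 5
Insert 98: h=0 -> slot 0
Insert 36: h=1 -> slot 1

Table: [98, 36, None, 87, 45, 10, 83]


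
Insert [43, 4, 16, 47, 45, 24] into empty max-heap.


Insert 43: [43]
Insert 4: [43, 4]
Insert 16: [43, 4, 16]
Insert 47: [47, 43, 16, 4]
Insert 45: [47, 45, 16, 4, 43]
Insert 24: [47, 45, 24, 4, 43, 16]

Final heap: [47, 45, 24, 4, 43, 16]


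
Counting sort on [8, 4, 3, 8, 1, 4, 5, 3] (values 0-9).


Input: [8, 4, 3, 8, 1, 4, 5, 3]
Counts: [0, 1, 0, 2, 2, 1, 0, 0, 2, 0]

Sorted: [1, 3, 3, 4, 4, 5, 8, 8]


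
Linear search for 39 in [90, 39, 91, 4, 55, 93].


i=0: 90!=39
i=1: 39==39 found!

Found at 1, 2 comps


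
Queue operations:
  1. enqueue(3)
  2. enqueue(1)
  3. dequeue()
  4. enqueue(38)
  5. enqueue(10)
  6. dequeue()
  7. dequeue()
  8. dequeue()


enqueue(3) -> [3]
enqueue(1) -> [3, 1]
dequeue()->3, [1]
enqueue(38) -> [1, 38]
enqueue(10) -> [1, 38, 10]
dequeue()->1, [38, 10]
dequeue()->38, [10]
dequeue()->10, []

Final queue: []


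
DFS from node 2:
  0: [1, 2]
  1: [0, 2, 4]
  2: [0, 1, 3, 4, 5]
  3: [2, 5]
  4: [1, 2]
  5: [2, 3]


Visit 2, push [5, 4, 3, 1, 0]
Visit 0, push [1]
Visit 1, push [4]
Visit 4, push []
Visit 3, push [5]
Visit 5, push []

DFS order: [2, 0, 1, 4, 3, 5]


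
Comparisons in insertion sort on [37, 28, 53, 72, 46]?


Algorithm: insertion sort
Input: [37, 28, 53, 72, 46]
Sorted: [28, 37, 46, 53, 72]

6


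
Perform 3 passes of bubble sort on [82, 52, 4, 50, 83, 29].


Initial: [82, 52, 4, 50, 83, 29]
Pass 1: [52, 4, 50, 82, 29, 83] (4 swaps)
Pass 2: [4, 50, 52, 29, 82, 83] (3 swaps)
Pass 3: [4, 50, 29, 52, 82, 83] (1 swaps)

After 3 passes: [4, 50, 29, 52, 82, 83]


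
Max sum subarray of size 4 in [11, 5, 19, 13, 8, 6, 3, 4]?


[0:4]: 48
[1:5]: 45
[2:6]: 46
[3:7]: 30
[4:8]: 21

Max: 48 at [0:4]


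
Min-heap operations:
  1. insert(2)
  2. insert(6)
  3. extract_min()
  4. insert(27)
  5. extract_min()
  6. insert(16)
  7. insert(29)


insert(2) -> [2]
insert(6) -> [2, 6]
extract_min()->2, [6]
insert(27) -> [6, 27]
extract_min()->6, [27]
insert(16) -> [16, 27]
insert(29) -> [16, 27, 29]

Final heap: [16, 27, 29]


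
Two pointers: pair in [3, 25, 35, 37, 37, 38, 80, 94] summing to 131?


lo=0(3)+hi=7(94)=97
lo=1(25)+hi=7(94)=119
lo=2(35)+hi=7(94)=129
lo=3(37)+hi=7(94)=131

Yes: 37+94=131


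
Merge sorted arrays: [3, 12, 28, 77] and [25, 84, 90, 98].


Take 3 from A
Take 12 from A
Take 25 from B
Take 28 from A
Take 77 from A

Merged: [3, 12, 25, 28, 77, 84, 90, 98]


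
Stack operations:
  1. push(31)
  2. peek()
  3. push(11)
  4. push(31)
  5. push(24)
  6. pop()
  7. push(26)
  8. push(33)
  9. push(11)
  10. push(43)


push(31) -> [31]
peek()->31
push(11) -> [31, 11]
push(31) -> [31, 11, 31]
push(24) -> [31, 11, 31, 24]
pop()->24, [31, 11, 31]
push(26) -> [31, 11, 31, 26]
push(33) -> [31, 11, 31, 26, 33]
push(11) -> [31, 11, 31, 26, 33, 11]
push(43) -> [31, 11, 31, 26, 33, 11, 43]

Final stack: [31, 11, 31, 26, 33, 11, 43]


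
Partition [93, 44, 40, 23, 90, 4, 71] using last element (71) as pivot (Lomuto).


Pivot: 71
  44 <= 71: swap -> [44, 93, 40, 23, 90, 4, 71]
  40 <= 71: swap -> [44, 40, 93, 23, 90, 4, 71]
  23 <= 71: swap -> [44, 40, 23, 93, 90, 4, 71]
  4 <= 71: swap -> [44, 40, 23, 4, 90, 93, 71]
Place pivot at 4: [44, 40, 23, 4, 71, 93, 90]

Partitioned: [44, 40, 23, 4, 71, 93, 90]


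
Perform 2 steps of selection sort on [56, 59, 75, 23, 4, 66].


Initial: [56, 59, 75, 23, 4, 66]
Step 1: min=4 at 4
  Swap: [4, 59, 75, 23, 56, 66]
Step 2: min=23 at 3
  Swap: [4, 23, 75, 59, 56, 66]

After 2 steps: [4, 23, 75, 59, 56, 66]


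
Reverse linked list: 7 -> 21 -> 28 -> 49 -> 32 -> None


Step 1: curr=7, set curr.next=prev(None) | reversed so far: 7
Step 2: curr=21, set curr.next=prev(7) | reversed so far: 21 -> 7
Step 3: curr=28, set curr.next=prev(21) | reversed so far: 28 -> 21 -> 7
Step 4: curr=49, set curr.next=prev(28) | reversed so far: 49 -> 28 -> 21 -> 7
Step 5: curr=32, set curr.next=prev(49) | reversed so far: 32 -> 49 -> 28 -> 21 -> 7

32 -> 49 -> 28 -> 21 -> 7 -> None


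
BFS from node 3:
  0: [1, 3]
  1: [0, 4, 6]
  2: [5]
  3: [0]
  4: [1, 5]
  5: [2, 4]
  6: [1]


Visit 3, enqueue [0]
Visit 0, enqueue [1]
Visit 1, enqueue [4, 6]
Visit 4, enqueue [5]
Visit 6, enqueue []
Visit 5, enqueue [2]
Visit 2, enqueue []

BFS order: [3, 0, 1, 4, 6, 5, 2]


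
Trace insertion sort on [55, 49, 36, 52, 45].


Initial: [55, 49, 36, 52, 45]
Insert 49: [49, 55, 36, 52, 45]
Insert 36: [36, 49, 55, 52, 45]
Insert 52: [36, 49, 52, 55, 45]
Insert 45: [36, 45, 49, 52, 55]

Sorted: [36, 45, 49, 52, 55]


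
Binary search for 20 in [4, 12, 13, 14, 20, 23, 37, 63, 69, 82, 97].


Step 1: lo=0, hi=10, mid=5, val=23
Step 2: lo=0, hi=4, mid=2, val=13
Step 3: lo=3, hi=4, mid=3, val=14
Step 4: lo=4, hi=4, mid=4, val=20

Found at index 4


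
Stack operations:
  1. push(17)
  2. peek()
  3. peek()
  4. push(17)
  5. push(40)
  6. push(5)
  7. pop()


push(17) -> [17]
peek()->17
peek()->17
push(17) -> [17, 17]
push(40) -> [17, 17, 40]
push(5) -> [17, 17, 40, 5]
pop()->5, [17, 17, 40]

Final stack: [17, 17, 40]


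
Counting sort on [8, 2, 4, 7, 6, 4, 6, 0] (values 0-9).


Input: [8, 2, 4, 7, 6, 4, 6, 0]
Counts: [1, 0, 1, 0, 2, 0, 2, 1, 1, 0]

Sorted: [0, 2, 4, 4, 6, 6, 7, 8]


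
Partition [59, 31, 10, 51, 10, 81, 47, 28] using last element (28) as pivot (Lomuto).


Pivot: 28
  10 <= 28: swap -> [10, 31, 59, 51, 10, 81, 47, 28]
  10 <= 28: swap -> [10, 10, 59, 51, 31, 81, 47, 28]
Place pivot at 2: [10, 10, 28, 51, 31, 81, 47, 59]

Partitioned: [10, 10, 28, 51, 31, 81, 47, 59]


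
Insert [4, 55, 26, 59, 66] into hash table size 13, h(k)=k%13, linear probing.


Insert 4: h=4 -> slot 4
Insert 55: h=3 -> slot 3
Insert 26: h=0 -> slot 0
Insert 59: h=7 -> slot 7
Insert 66: h=1 -> slot 1

Table: [26, 66, None, 55, 4, None, None, 59, None, None, None, None, None]


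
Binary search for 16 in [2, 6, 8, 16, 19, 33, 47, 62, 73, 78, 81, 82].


Step 1: lo=0, hi=11, mid=5, val=33
Step 2: lo=0, hi=4, mid=2, val=8
Step 3: lo=3, hi=4, mid=3, val=16

Found at index 3


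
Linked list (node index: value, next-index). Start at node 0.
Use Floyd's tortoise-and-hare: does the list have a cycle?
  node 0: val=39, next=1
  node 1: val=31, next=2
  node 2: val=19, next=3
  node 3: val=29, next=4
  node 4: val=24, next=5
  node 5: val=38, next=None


Floyd's tortoise (slow, +1) and hare (fast, +2):
  init: slow=0, fast=0
  step 1: slow=1, fast=2
  step 2: slow=2, fast=4
  step 3: fast 4->5->None, no cycle

Cycle: no


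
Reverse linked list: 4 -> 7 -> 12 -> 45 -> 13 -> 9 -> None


Step 1: curr=4, set curr.next=prev(None) | reversed so far: 4
Step 2: curr=7, set curr.next=prev(4) | reversed so far: 7 -> 4
Step 3: curr=12, set curr.next=prev(7) | reversed so far: 12 -> 7 -> 4
Step 4: curr=45, set curr.next=prev(12) | reversed so far: 45 -> 12 -> 7 -> 4
Step 5: curr=13, set curr.next=prev(45) | reversed so far: 13 -> 45 -> 12 -> 7 -> 4
Step 6: curr=9, set curr.next=prev(13) | reversed so far: 9 -> 13 -> 45 -> 12 -> 7 -> 4

9 -> 13 -> 45 -> 12 -> 7 -> 4 -> None


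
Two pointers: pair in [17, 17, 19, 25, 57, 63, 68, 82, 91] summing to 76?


lo=0(17)+hi=8(91)=108
lo=0(17)+hi=7(82)=99
lo=0(17)+hi=6(68)=85
lo=0(17)+hi=5(63)=80
lo=0(17)+hi=4(57)=74
lo=1(17)+hi=4(57)=74
lo=2(19)+hi=4(57)=76

Yes: 19+57=76


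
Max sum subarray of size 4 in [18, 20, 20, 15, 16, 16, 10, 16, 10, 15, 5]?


[0:4]: 73
[1:5]: 71
[2:6]: 67
[3:7]: 57
[4:8]: 58
[5:9]: 52
[6:10]: 51
[7:11]: 46

Max: 73 at [0:4]


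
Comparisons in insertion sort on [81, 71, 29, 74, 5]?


Algorithm: insertion sort
Input: [81, 71, 29, 74, 5]
Sorted: [5, 29, 71, 74, 81]

9


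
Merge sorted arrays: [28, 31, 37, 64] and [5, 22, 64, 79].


Take 5 from B
Take 22 from B
Take 28 from A
Take 31 from A
Take 37 from A
Take 64 from A

Merged: [5, 22, 28, 31, 37, 64, 64, 79]


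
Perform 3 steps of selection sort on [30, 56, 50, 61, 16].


Initial: [30, 56, 50, 61, 16]
Step 1: min=16 at 4
  Swap: [16, 56, 50, 61, 30]
Step 2: min=30 at 4
  Swap: [16, 30, 50, 61, 56]
Step 3: min=50 at 2
  Swap: [16, 30, 50, 61, 56]

After 3 steps: [16, 30, 50, 61, 56]


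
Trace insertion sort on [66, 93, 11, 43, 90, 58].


Initial: [66, 93, 11, 43, 90, 58]
Insert 93: [66, 93, 11, 43, 90, 58]
Insert 11: [11, 66, 93, 43, 90, 58]
Insert 43: [11, 43, 66, 93, 90, 58]
Insert 90: [11, 43, 66, 90, 93, 58]
Insert 58: [11, 43, 58, 66, 90, 93]

Sorted: [11, 43, 58, 66, 90, 93]


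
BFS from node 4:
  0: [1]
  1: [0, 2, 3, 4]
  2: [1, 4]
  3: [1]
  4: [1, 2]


Visit 4, enqueue [1, 2]
Visit 1, enqueue [0, 3]
Visit 2, enqueue []
Visit 0, enqueue []
Visit 3, enqueue []

BFS order: [4, 1, 2, 0, 3]


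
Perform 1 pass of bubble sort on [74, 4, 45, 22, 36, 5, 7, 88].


Initial: [74, 4, 45, 22, 36, 5, 7, 88]
Pass 1: [4, 45, 22, 36, 5, 7, 74, 88] (6 swaps)

After 1 pass: [4, 45, 22, 36, 5, 7, 74, 88]


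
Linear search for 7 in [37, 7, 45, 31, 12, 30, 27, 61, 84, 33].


i=0: 37!=7
i=1: 7==7 found!

Found at 1, 2 comps


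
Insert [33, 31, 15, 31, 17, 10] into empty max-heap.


Insert 33: [33]
Insert 31: [33, 31]
Insert 15: [33, 31, 15]
Insert 31: [33, 31, 15, 31]
Insert 17: [33, 31, 15, 31, 17]
Insert 10: [33, 31, 15, 31, 17, 10]

Final heap: [33, 31, 15, 31, 17, 10]


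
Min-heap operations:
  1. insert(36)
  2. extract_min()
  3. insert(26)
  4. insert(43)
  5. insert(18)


insert(36) -> [36]
extract_min()->36, []
insert(26) -> [26]
insert(43) -> [26, 43]
insert(18) -> [18, 43, 26]

Final heap: [18, 43, 26]


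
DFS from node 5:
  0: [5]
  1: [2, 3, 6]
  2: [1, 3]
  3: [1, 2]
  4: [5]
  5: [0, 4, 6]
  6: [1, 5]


Visit 5, push [6, 4, 0]
Visit 0, push []
Visit 4, push []
Visit 6, push [1]
Visit 1, push [3, 2]
Visit 2, push [3]
Visit 3, push []

DFS order: [5, 0, 4, 6, 1, 2, 3]


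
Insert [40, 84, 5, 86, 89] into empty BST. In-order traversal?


Insert 40: root
Insert 84: R from 40
Insert 5: L from 40
Insert 86: R from 40 -> R from 84
Insert 89: R from 40 -> R from 84 -> R from 86

In-order: [5, 40, 84, 86, 89]


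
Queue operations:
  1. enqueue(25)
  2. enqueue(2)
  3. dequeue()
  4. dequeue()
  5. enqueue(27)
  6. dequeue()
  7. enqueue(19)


enqueue(25) -> [25]
enqueue(2) -> [25, 2]
dequeue()->25, [2]
dequeue()->2, []
enqueue(27) -> [27]
dequeue()->27, []
enqueue(19) -> [19]

Final queue: [19]


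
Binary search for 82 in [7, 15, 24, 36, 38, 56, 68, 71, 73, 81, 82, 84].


Step 1: lo=0, hi=11, mid=5, val=56
Step 2: lo=6, hi=11, mid=8, val=73
Step 3: lo=9, hi=11, mid=10, val=82

Found at index 10


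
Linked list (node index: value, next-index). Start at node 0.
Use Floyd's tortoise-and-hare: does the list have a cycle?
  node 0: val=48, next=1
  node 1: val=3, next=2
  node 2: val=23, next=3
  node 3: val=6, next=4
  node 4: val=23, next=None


Floyd's tortoise (slow, +1) and hare (fast, +2):
  init: slow=0, fast=0
  step 1: slow=1, fast=2
  step 2: slow=2, fast=4
  step 3: fast -> None, no cycle

Cycle: no


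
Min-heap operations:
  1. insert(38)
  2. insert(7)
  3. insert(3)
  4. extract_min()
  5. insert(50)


insert(38) -> [38]
insert(7) -> [7, 38]
insert(3) -> [3, 38, 7]
extract_min()->3, [7, 38]
insert(50) -> [7, 38, 50]

Final heap: [7, 38, 50]


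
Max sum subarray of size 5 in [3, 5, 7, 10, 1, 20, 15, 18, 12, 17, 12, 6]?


[0:5]: 26
[1:6]: 43
[2:7]: 53
[3:8]: 64
[4:9]: 66
[5:10]: 82
[6:11]: 74
[7:12]: 65

Max: 82 at [5:10]


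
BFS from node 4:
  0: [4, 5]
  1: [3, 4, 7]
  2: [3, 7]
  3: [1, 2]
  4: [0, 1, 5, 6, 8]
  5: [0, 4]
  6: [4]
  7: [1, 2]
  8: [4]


Visit 4, enqueue [0, 1, 5, 6, 8]
Visit 0, enqueue []
Visit 1, enqueue [3, 7]
Visit 5, enqueue []
Visit 6, enqueue []
Visit 8, enqueue []
Visit 3, enqueue [2]
Visit 7, enqueue []
Visit 2, enqueue []

BFS order: [4, 0, 1, 5, 6, 8, 3, 7, 2]


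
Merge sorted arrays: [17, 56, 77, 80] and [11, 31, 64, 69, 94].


Take 11 from B
Take 17 from A
Take 31 from B
Take 56 from A
Take 64 from B
Take 69 from B
Take 77 from A
Take 80 from A

Merged: [11, 17, 31, 56, 64, 69, 77, 80, 94]


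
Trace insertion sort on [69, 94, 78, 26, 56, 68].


Initial: [69, 94, 78, 26, 56, 68]
Insert 94: [69, 94, 78, 26, 56, 68]
Insert 78: [69, 78, 94, 26, 56, 68]
Insert 26: [26, 69, 78, 94, 56, 68]
Insert 56: [26, 56, 69, 78, 94, 68]
Insert 68: [26, 56, 68, 69, 78, 94]

Sorted: [26, 56, 68, 69, 78, 94]


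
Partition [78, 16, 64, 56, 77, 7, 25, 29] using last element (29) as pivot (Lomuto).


Pivot: 29
  16 <= 29: swap -> [16, 78, 64, 56, 77, 7, 25, 29]
  7 <= 29: swap -> [16, 7, 64, 56, 77, 78, 25, 29]
  25 <= 29: swap -> [16, 7, 25, 56, 77, 78, 64, 29]
Place pivot at 3: [16, 7, 25, 29, 77, 78, 64, 56]

Partitioned: [16, 7, 25, 29, 77, 78, 64, 56]


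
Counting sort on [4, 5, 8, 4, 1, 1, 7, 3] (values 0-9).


Input: [4, 5, 8, 4, 1, 1, 7, 3]
Counts: [0, 2, 0, 1, 2, 1, 0, 1, 1, 0]

Sorted: [1, 1, 3, 4, 4, 5, 7, 8]


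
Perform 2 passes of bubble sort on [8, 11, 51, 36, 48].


Initial: [8, 11, 51, 36, 48]
Pass 1: [8, 11, 36, 48, 51] (2 swaps)
Pass 2: [8, 11, 36, 48, 51] (0 swaps)

After 2 passes: [8, 11, 36, 48, 51]


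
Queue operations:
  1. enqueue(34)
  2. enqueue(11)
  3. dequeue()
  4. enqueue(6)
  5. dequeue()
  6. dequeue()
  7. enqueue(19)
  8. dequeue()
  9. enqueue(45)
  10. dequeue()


enqueue(34) -> [34]
enqueue(11) -> [34, 11]
dequeue()->34, [11]
enqueue(6) -> [11, 6]
dequeue()->11, [6]
dequeue()->6, []
enqueue(19) -> [19]
dequeue()->19, []
enqueue(45) -> [45]
dequeue()->45, []

Final queue: []


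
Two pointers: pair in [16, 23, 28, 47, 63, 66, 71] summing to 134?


lo=0(16)+hi=6(71)=87
lo=1(23)+hi=6(71)=94
lo=2(28)+hi=6(71)=99
lo=3(47)+hi=6(71)=118
lo=4(63)+hi=6(71)=134

Yes: 63+71=134


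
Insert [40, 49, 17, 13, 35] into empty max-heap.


Insert 40: [40]
Insert 49: [49, 40]
Insert 17: [49, 40, 17]
Insert 13: [49, 40, 17, 13]
Insert 35: [49, 40, 17, 13, 35]

Final heap: [49, 40, 17, 13, 35]


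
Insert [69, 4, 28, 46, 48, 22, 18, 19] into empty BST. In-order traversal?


Insert 69: root
Insert 4: L from 69
Insert 28: L from 69 -> R from 4
Insert 46: L from 69 -> R from 4 -> R from 28
Insert 48: L from 69 -> R from 4 -> R from 28 -> R from 46
Insert 22: L from 69 -> R from 4 -> L from 28
Insert 18: L from 69 -> R from 4 -> L from 28 -> L from 22
Insert 19: L from 69 -> R from 4 -> L from 28 -> L from 22 -> R from 18

In-order: [4, 18, 19, 22, 28, 46, 48, 69]


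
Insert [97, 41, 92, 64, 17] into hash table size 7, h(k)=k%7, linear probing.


Insert 97: h=6 -> slot 6
Insert 41: h=6, 1 probes -> slot 0
Insert 92: h=1 -> slot 1
Insert 64: h=1, 1 probes -> slot 2
Insert 17: h=3 -> slot 3

Table: [41, 92, 64, 17, None, None, 97]


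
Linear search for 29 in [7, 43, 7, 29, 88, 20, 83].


i=0: 7!=29
i=1: 43!=29
i=2: 7!=29
i=3: 29==29 found!

Found at 3, 4 comps


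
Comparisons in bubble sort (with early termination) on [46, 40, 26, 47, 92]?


Algorithm: bubble sort (with early termination)
Input: [46, 40, 26, 47, 92]
Sorted: [26, 40, 46, 47, 92]

9


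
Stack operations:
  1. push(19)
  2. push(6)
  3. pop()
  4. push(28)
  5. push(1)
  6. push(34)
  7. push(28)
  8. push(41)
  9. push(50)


push(19) -> [19]
push(6) -> [19, 6]
pop()->6, [19]
push(28) -> [19, 28]
push(1) -> [19, 28, 1]
push(34) -> [19, 28, 1, 34]
push(28) -> [19, 28, 1, 34, 28]
push(41) -> [19, 28, 1, 34, 28, 41]
push(50) -> [19, 28, 1, 34, 28, 41, 50]

Final stack: [19, 28, 1, 34, 28, 41, 50]


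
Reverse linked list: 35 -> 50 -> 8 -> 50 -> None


Step 1: curr=35, set curr.next=prev(None) | reversed so far: 35
Step 2: curr=50, set curr.next=prev(35) | reversed so far: 50 -> 35
Step 3: curr=8, set curr.next=prev(50) | reversed so far: 8 -> 50 -> 35
Step 4: curr=50, set curr.next=prev(8) | reversed so far: 50 -> 8 -> 50 -> 35

50 -> 8 -> 50 -> 35 -> None


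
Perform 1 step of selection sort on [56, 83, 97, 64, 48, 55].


Initial: [56, 83, 97, 64, 48, 55]
Step 1: min=48 at 4
  Swap: [48, 83, 97, 64, 56, 55]

After 1 step: [48, 83, 97, 64, 56, 55]


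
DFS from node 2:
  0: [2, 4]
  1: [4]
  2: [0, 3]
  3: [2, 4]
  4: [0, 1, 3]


Visit 2, push [3, 0]
Visit 0, push [4]
Visit 4, push [3, 1]
Visit 1, push []
Visit 3, push []

DFS order: [2, 0, 4, 1, 3]


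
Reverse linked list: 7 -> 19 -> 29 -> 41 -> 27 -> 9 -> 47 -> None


Step 1: curr=7, set curr.next=prev(None) | reversed so far: 7
Step 2: curr=19, set curr.next=prev(7) | reversed so far: 19 -> 7
Step 3: curr=29, set curr.next=prev(19) | reversed so far: 29 -> 19 -> 7
Step 4: curr=41, set curr.next=prev(29) | reversed so far: 41 -> 29 -> 19 -> 7
Step 5: curr=27, set curr.next=prev(41) | reversed so far: 27 -> 41 -> 29 -> 19 -> 7
Step 6: curr=9, set curr.next=prev(27) | reversed so far: 9 -> 27 -> 41 -> 29 -> 19 -> 7
Step 7: curr=47, set curr.next=prev(9) | reversed so far: 47 -> 9 -> 27 -> 41 -> 29 -> 19 -> 7

47 -> 9 -> 27 -> 41 -> 29 -> 19 -> 7 -> None


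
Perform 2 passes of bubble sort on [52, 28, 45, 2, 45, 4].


Initial: [52, 28, 45, 2, 45, 4]
Pass 1: [28, 45, 2, 45, 4, 52] (5 swaps)
Pass 2: [28, 2, 45, 4, 45, 52] (2 swaps)

After 2 passes: [28, 2, 45, 4, 45, 52]


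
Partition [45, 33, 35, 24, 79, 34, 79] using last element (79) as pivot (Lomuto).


Pivot: 79
  45 <= 79: advance i (no swap)
  33 <= 79: advance i (no swap)
  35 <= 79: advance i (no swap)
  24 <= 79: advance i (no swap)
  79 <= 79: advance i (no swap)
  34 <= 79: advance i (no swap)
Place pivot at 6: [45, 33, 35, 24, 79, 34, 79]

Partitioned: [45, 33, 35, 24, 79, 34, 79]
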